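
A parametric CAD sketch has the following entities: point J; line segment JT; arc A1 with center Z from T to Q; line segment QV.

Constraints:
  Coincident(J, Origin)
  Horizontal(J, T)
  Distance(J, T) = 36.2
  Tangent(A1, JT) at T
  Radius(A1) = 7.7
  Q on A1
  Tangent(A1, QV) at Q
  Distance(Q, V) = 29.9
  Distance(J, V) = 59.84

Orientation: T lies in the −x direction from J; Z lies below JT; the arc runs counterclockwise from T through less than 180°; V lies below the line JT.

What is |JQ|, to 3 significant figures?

44.4

Checks: |ZQ| = 7.700 ✓; ∠(ZQ, QV) = 90.00° ✓; |QV| = 29.90 ✓; |JV| = 59.84 ✓.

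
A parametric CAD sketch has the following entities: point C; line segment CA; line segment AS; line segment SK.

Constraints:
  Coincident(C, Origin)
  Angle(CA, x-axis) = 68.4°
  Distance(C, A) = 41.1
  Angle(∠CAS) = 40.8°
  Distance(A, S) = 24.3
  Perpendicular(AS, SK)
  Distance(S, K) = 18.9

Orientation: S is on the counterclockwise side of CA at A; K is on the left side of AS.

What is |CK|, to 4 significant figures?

10.47

C is at the origin; CA runs at 68.4° with length 41.1, so A = 41.1·(cos 68.4°, sin 68.4°) = (15.13, 38.21). ∠CAS = 40.8°, so AS runs at 68.4° + (180° − 40.8°) = 207.6° from the x-axis; with |AS| = 24.3, S = A + 24.3·(cos 207.6°, sin 207.6°) = (-6.405, 26.96). AS ⟂ SK; with |SK| = 18.9 on the left of AS, K = S + 18.9·(0.4633, -0.8862) = (2.351, 10.21). Then |CK| = |K − C| = 10.47.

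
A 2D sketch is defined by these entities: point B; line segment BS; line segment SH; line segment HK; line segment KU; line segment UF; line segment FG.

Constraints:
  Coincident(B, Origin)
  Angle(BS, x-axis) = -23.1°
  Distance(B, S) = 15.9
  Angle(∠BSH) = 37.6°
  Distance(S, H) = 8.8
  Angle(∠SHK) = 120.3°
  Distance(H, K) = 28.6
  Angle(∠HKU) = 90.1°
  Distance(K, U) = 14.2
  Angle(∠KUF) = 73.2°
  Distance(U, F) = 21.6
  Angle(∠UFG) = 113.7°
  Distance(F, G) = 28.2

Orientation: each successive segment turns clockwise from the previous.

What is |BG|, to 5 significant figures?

22.376

∠KUF = 73.2° gives UF at -61.900° from the x-axis; with |UF| = 21.6, F = (6.1852, 2.8217). ∠UFG = 113.7° gives FG at -128.20° from the x-axis; with |FG| = 28.2, G = (-11.254, -19.340). Then |BG| = |G − B| = 22.376.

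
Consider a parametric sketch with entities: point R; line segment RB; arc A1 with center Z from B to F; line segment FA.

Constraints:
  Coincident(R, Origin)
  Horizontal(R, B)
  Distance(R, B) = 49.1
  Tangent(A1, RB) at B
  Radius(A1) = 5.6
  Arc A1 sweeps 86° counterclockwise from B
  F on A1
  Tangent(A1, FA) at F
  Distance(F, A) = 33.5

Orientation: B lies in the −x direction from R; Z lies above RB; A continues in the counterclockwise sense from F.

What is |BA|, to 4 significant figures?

39.43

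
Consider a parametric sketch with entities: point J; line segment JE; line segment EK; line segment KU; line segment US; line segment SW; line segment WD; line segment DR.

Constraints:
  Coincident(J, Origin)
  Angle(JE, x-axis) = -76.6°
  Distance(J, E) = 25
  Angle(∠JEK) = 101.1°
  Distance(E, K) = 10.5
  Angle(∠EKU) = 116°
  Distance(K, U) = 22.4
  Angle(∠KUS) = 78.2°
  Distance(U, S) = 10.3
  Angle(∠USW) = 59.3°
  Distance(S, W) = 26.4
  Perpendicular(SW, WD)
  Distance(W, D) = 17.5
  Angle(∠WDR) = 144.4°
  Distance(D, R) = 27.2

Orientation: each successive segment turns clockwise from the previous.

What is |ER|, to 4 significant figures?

56.56

J is at the origin; JE runs at -76.6° with length 25.0, so E = (5.794, -24.32). ∠JEK = 101.1° gives EK at -155.5° from the x-axis; with |EK| = 10.5, K = (-3.761, -28.67). ∠EKU = 116.0° gives KU at 140.5° from the x-axis; with |KU| = 22.4, U = (-21.05, -14.43). ∠KUS = 78.2° gives US at 38.70° from the x-axis; with |US| = 10.3, S = (-13.01, -7.986). ∠USW = 59.3° gives SW at -82.00° from the x-axis; with |SW| = 26.4, W = (-9.333, -34.13). SW is perpendicular to WD, so WD runs at -172.0°; with |WD| = 17.5, D = (-26.66, -36.56). ∠WDR = 144.4° gives DR at 152.4° from the x-axis; with |DR| = 27.2, R = (-50.77, -23.96). Then |ER| = |R − E| = 56.56.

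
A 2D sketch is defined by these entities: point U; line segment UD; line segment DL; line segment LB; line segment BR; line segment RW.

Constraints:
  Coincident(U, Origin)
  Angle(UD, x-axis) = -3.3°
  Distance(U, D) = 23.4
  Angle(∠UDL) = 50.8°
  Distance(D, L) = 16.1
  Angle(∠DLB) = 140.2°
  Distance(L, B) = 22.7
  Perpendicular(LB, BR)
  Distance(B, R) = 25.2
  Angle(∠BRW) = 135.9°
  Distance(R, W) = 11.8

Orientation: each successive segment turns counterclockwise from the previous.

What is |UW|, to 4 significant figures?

19.30

U is at the origin; UD runs at -3.3° with length 23.4, so D = (23.36, -1.347). ∠UDL = 50.8° gives DL at 125.9° from the x-axis; with |DL| = 16.1, L = (13.92, 11.69). ∠DLB = 140.2° gives LB at 165.7° from the x-axis; with |LB| = 22.7, B = (-8.076, 17.30). LB is perpendicular to BR, so BR runs at -104.3°; with |BR| = 25.2, R = (-14.30, -7.118). ∠BRW = 135.9° gives RW at -60.20° from the x-axis; with |RW| = 11.8, W = (-8.436, -17.36). Then |UW| = |W − U| = 19.30.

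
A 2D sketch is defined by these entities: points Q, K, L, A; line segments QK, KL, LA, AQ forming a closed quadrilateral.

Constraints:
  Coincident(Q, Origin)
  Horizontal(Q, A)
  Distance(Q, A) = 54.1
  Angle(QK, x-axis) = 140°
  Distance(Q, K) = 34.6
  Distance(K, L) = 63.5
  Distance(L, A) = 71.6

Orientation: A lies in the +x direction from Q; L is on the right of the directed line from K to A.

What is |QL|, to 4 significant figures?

38.61

Q is at the origin; QA is horizontal with |QA| = 54.1 and A in +x, so A = (54.1, 0). QK runs at 140.0° with |QK| = 34.6, so K = (-26.51, 22.24). L is determined by |KL| = 63.5 and |LA| = 71.6 together: it lies at the intersection of circle(K, 63.5) and circle(A, 71.6). With |KA| = 83.62, the foot of the radical line on KA is 35.26 from K and the perpendicular offset is √(63.5² − 35.26²) = 52.81. Taking the right-of-KA solution: L = (-6.556, -38.04).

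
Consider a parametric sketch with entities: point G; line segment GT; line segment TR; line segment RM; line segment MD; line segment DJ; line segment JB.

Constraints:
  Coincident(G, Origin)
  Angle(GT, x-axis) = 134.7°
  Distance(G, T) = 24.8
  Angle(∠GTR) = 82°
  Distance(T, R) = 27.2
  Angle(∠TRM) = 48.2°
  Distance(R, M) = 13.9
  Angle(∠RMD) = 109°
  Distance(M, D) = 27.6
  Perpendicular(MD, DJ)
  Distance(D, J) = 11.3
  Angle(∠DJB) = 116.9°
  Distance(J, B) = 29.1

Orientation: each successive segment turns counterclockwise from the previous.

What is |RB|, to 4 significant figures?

12.90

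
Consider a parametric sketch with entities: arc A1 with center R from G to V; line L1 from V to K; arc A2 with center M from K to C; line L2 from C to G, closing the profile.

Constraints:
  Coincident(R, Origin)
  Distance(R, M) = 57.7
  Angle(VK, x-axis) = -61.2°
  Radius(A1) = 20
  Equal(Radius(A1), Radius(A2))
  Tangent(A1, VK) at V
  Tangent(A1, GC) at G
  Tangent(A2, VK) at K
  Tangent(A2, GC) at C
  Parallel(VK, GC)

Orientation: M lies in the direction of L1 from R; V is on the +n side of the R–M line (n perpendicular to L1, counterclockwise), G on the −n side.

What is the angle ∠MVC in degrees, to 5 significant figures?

15.614°

Tangency of A1 to both parallel lines with radius 20.0 puts V and G at R ± 20.0·n: V = (17.526, 9.6351), G = (-17.526, -9.6351). Equal radii place K and C the same way about M: K = M + 20.0·n = (45.323, -40.928), C = M − 20.0·n = (10.271, -60.198). Then cos ∠MVC = VM·VC / (|VM||VC|), giving 15.614°.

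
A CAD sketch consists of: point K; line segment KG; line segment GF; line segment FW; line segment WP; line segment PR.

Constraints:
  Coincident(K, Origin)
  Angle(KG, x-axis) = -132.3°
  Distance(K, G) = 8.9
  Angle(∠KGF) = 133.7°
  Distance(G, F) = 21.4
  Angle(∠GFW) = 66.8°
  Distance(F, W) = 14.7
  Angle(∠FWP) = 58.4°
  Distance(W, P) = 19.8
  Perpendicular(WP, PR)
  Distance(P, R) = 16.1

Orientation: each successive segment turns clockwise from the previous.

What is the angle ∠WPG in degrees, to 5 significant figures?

92.746°

K is at the origin; KG runs at -132.3° with length 8.9, so G = (-5.9898, -6.5827). ∠KGF = 133.7° gives GF at -178.60° from the x-axis; with |GF| = 21.4, F = (-27.383, -7.1056). ∠GFW = 66.8° gives FW at 68.200° from the x-axis; with |FW| = 14.7, W = (-21.924, 6.5432). ∠FWP = 58.4° gives WP at -53.400° from the x-axis; with |WP| = 19.8, P = (-10.119, -9.3526). Then cos ∠WPG = PW·PG / (|PW||PG|), giving 92.746°.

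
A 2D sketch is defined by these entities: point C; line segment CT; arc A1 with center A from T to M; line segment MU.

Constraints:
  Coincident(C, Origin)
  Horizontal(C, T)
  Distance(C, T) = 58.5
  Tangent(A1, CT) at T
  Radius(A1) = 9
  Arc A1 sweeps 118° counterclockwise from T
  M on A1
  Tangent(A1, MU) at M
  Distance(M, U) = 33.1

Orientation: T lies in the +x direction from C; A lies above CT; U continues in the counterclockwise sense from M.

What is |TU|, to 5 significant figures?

43.125

On A1, T sits at bearing -90° from A; a 118° counterclockwise sweep puts M at bearing 28°, so M = A + 9.0·(cos 28°, sin 28°) = (66.447, 13.225). The tangent condition forces AM to be normal to MU, so MU runs along (−sin 28°, cos 28°); with |MU| = 33.1, U = (50.907, 42.451). Then |TU| = |U − T| = 43.125.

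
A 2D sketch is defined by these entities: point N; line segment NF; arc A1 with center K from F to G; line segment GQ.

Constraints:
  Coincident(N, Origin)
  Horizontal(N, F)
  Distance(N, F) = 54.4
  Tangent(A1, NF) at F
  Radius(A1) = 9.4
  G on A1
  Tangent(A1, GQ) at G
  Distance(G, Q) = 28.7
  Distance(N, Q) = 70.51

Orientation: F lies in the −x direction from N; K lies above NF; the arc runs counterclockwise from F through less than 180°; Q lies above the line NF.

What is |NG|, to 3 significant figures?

47.9

N is at the origin; NF is horizontal with |NF| = 54.4 and F on the −x side, so F = (-54.4, 0.00). Since A1 is tangent to NF there, KF ⟂ NF, so K = F + (0, 9.4) = (-54.4, 9.40). Since KG ⟂ GQ (tangency), |KQ| = √(9.4² + 28.7²) = 30.2 regardless of where G sits on A1. So Q lies on both circle(N, 70.51) and circle(K, 30.2); the above-NF intersection is Q = (-58.5, 39.3). G is the foot of the tangent from Q: G = (-46.0, 13.5).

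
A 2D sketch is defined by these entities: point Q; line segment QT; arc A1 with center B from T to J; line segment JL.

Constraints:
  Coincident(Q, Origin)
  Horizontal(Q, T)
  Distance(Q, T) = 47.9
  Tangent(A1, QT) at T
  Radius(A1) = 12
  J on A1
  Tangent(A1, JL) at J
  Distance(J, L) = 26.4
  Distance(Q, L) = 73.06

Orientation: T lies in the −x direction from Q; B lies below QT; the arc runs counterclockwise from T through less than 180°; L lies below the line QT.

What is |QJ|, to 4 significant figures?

60.70

Checks: |BJ| = 12.00 ✓; ∠(BJ, JL) = 90.00° ✓; |JL| = 26.40 ✓; |QL| = 73.06 ✓.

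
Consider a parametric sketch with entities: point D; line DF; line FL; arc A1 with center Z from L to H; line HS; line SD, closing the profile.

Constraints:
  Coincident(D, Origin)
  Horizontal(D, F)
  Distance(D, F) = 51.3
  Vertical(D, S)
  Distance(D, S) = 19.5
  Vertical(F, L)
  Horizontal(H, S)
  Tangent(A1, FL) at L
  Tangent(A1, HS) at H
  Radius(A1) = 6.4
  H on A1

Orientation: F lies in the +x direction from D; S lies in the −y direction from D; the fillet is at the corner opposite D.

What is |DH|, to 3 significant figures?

49.0

D is at the origin; DF is horizontal with |DF| = 51.3 and F on the +x side, so F = (51.3, 0.00). D and S share the same x with |DS| = 19.5 and S on the −y side, so S = (0.00, -19.5). The virtual corner opposite D is at (51.3, -19.5). The tangent condition forces ZL to be normal to FL and tangency of A1 to HS means the radius ZH is perpendicular to HS, with radius 6.4, so the center Z sits 6.4 in from both sides at Z = (44.9, -13.1). That places the tangent points at L = (51.3, -13.1) on FL and H = (44.9, -19.5) on HS. Then |DH| = |H − D| = 49.0.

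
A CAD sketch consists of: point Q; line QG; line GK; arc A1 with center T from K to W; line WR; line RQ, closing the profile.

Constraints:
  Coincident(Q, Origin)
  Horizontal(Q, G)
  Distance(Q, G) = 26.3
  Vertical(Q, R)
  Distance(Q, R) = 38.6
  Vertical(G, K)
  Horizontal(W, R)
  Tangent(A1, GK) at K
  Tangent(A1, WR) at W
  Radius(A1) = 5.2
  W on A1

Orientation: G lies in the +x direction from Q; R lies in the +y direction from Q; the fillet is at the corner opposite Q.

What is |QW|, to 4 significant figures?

43.99

Q is at the origin; QG is horizontal with |QG| = 26.3 and G on the +x side, so G = (26.30, 0.000). QR is vertical with |QR| = 38.6 and R on the +y side, so R = (0.000, 38.60). The virtual corner opposite Q is at (26.30, 38.60). Tangency of A1 to GK means the radius TK is perpendicular to GK and tangency of A1 to WR means the radius TW is perpendicular to WR, with radius 5.2, so the center T sits 5.2 in from both sides at T = (21.10, 33.40). That places the tangent points at K = (26.30, 33.40) on GK and W = (21.10, 38.60) on WR. Then |QW| = |W − Q| = 43.99.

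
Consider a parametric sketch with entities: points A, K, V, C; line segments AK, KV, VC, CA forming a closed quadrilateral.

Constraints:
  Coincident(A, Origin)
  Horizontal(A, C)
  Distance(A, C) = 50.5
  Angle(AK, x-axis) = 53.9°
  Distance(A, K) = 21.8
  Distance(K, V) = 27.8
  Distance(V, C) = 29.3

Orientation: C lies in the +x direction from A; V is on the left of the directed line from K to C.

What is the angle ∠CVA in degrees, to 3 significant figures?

78.4°

Checks: |KV| = 27.80 ✓; |VC| = 29.30 ✓.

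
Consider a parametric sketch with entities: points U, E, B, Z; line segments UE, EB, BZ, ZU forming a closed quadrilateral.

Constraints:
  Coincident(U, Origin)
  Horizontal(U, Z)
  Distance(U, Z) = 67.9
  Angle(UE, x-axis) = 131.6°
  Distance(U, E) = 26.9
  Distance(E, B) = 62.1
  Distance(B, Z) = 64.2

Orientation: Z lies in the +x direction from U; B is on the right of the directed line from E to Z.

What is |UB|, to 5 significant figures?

36.151

Checks: |EB| = 62.10 ✓; |BZ| = 64.20 ✓.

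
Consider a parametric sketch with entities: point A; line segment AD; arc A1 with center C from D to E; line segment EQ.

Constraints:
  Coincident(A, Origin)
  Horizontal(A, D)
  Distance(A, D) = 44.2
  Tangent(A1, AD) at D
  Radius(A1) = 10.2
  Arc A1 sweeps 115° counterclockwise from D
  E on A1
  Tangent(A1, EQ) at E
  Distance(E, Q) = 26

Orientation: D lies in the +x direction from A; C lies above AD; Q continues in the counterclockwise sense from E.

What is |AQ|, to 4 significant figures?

57.03

A is at the origin; A and D share the same y with |AD| = 44.2 and D on the +x side, so D = (44.20, 0.000). The tangent condition forces CD to be normal to AD, so C = D + (0, 10.2) = (44.20, 10.20). On A1, D sits at bearing -90° from C; a 115° counterclockwise sweep puts E at bearing 25°, so E = C + 10.2·(cos 25°, sin 25°) = (53.44, 14.51). The tangent condition forces CE to be normal to EQ, so EQ runs along (−sin 25°, cos 25°); with |EQ| = 26.0, Q = (42.46, 38.07). Then |AQ| = |Q − A| = 57.03.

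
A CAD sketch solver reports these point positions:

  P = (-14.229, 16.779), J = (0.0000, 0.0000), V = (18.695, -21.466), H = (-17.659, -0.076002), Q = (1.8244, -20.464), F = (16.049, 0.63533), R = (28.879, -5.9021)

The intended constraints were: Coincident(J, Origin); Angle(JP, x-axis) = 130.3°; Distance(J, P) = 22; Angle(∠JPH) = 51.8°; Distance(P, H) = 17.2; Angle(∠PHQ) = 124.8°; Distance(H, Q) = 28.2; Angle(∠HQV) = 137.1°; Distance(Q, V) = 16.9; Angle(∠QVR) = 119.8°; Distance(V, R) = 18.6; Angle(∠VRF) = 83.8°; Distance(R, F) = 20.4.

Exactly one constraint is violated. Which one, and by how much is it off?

Distance(R, F) = 20.4 — off by 6.00.

J = (0.00, 0.00) ✓; JP at 130.3° ✓; |JP| = 22.00 ✓; ∠JPH = 51.80° ✓; |PH| = 17.20 ✓; ∠PHQ = 124.8° ✓; |HQ| = 28.20 ✓; ∠HQV = 137.1° ✓; |QV| = 16.90 ✓; ∠QVR = 119.8° ✓; |VR| = 18.60 ✓; ∠VRF = 83.80° ✓; |RF| = 14.40 ✗.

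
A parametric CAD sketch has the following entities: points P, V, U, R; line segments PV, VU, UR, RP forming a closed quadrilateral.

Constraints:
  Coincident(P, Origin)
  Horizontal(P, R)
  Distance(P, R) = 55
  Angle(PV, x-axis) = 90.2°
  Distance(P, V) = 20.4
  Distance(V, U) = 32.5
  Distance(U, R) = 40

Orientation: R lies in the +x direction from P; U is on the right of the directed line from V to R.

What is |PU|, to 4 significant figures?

17.69

P is at the origin; P and R share the same y with |PR| = 55.0 and R in +x, so R = (55.0, 0). PV runs at 90.2° with |PV| = 20.4, so V = (-0.07121, 20.40). U is determined by |VU| = 32.5 and |UR| = 40.0 together: it lies at the intersection of circle(V, 32.5) and circle(R, 40.0). With |VR| = 58.73, the foot of the radical line on VR is 24.73 from V and the perpendicular offset is √(32.5² − 24.73²) = 21.08. Taking the right-of-VR solution: U = (15.80, -7.961).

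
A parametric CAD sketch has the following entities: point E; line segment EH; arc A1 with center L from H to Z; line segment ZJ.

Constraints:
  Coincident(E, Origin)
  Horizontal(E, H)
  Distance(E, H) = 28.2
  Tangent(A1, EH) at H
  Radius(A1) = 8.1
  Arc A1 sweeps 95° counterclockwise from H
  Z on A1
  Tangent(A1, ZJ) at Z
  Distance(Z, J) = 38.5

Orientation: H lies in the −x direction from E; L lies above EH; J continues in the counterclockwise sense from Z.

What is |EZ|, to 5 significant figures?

21.973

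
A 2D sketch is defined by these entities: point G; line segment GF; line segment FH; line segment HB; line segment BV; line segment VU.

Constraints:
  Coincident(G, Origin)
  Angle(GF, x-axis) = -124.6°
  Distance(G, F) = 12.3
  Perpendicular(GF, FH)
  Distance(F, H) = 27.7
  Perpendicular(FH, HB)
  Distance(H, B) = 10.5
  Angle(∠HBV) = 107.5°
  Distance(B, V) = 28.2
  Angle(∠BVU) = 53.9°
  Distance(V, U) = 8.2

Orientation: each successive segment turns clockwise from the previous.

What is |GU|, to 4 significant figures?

3.591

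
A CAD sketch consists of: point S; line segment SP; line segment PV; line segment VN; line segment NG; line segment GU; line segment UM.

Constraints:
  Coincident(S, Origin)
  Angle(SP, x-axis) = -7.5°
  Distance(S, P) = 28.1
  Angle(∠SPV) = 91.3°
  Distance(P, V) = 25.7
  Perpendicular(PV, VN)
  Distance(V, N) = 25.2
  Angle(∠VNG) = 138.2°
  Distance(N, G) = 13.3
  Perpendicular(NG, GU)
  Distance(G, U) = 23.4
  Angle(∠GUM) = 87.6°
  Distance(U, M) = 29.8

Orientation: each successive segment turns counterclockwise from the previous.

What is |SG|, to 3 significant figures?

18.8

The perpendicularity gives VN at right angles to PV, so VN runs at 171°; with |VN| = 25.2, N = (6.89, 25.6). ∠VNG = 138.2° gives NG at -147° from the x-axis; with |NG| = 13.3, G = (-4.27, 18.3). Then |SG| = |G − S| = 18.8.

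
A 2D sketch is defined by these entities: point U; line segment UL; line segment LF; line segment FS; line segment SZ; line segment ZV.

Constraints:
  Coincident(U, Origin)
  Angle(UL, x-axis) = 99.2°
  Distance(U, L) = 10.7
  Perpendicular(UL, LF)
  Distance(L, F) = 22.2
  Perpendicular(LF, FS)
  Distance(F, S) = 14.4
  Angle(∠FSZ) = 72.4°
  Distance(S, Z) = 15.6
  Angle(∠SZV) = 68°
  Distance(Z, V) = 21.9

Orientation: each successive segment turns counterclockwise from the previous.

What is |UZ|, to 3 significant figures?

7.40

U is at the origin; UL runs at 99.2° with length 10.7, so L = (-1.71, 10.6). UL is perpendicular to LF, so LF runs at -171°; with |LF| = 22.2, F = (-23.6, 7.01). The perpendicularity gives FS at right angles to LF, so FS runs at -80.8°; with |FS| = 14.4, S = (-21.3, -7.20). ∠FSZ = 72.4° gives SZ at 26.8° from the x-axis; with |SZ| = 15.6, Z = (-7.40, -0.168). Then |UZ| = |Z − U| = 7.40.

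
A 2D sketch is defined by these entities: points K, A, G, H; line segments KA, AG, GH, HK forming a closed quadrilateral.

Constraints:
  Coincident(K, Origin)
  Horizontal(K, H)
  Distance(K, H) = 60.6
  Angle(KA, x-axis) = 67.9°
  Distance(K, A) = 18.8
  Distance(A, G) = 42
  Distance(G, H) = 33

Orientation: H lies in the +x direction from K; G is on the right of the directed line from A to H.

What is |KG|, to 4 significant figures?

35.93

K is at the origin; K and H share the same y with |KH| = 60.6 and H in +x, so H = (60.6, 0). KA runs at 67.9° with |KA| = 18.8, so A = (7.073, 17.42). G is determined by |AG| = 42.0 and |GH| = 33.0 together: it lies at the intersection of circle(A, 42.0) and circle(H, 33.0). With |AH| = 56.29, the foot of the radical line on AH is 34.14 from A and the perpendicular offset is √(42.0² − 34.14²) = 24.46. Taking the right-of-AH solution: G = (31.97, -16.41).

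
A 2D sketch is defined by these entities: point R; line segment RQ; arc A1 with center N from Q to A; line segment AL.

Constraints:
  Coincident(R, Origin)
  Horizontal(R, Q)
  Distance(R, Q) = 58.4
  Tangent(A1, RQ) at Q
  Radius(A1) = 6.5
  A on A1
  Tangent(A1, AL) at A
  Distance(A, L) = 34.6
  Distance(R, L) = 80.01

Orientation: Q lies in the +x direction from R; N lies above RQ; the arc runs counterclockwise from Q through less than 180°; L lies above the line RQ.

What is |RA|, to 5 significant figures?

65.092

Checks: ∠(NQ, QR) = 90.00° ✓; |NQ| = 6.500 ✓; |NA| = 6.500 ✓; ∠(NA, AL) = 90.00° ✓; |AL| = 34.60 ✓; |RL| = 80.01 ✓.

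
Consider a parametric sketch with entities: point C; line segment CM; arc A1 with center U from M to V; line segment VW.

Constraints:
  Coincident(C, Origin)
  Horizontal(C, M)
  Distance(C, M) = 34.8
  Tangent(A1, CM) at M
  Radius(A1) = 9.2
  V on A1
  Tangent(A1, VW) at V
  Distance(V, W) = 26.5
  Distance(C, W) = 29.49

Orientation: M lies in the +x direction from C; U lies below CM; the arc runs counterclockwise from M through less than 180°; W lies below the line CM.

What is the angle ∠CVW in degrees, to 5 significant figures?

66.346°

Checks: |UV| = 9.200 ✓; ∠(UV, VW) = 90.00° ✓; |VW| = 26.50 ✓; |CW| = 29.49 ✓.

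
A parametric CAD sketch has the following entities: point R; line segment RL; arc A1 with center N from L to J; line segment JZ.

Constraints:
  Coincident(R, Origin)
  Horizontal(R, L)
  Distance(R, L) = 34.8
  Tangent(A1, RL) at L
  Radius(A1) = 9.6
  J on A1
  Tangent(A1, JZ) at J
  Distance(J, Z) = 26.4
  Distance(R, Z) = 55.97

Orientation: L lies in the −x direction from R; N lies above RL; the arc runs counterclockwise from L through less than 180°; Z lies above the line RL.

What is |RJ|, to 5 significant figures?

30.947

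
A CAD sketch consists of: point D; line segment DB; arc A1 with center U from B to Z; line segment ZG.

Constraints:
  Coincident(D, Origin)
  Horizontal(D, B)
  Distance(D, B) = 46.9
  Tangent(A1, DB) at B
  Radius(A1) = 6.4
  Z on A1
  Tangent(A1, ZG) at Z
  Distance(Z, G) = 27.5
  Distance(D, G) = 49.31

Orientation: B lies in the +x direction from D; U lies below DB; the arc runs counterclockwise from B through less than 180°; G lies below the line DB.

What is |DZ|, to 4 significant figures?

40.93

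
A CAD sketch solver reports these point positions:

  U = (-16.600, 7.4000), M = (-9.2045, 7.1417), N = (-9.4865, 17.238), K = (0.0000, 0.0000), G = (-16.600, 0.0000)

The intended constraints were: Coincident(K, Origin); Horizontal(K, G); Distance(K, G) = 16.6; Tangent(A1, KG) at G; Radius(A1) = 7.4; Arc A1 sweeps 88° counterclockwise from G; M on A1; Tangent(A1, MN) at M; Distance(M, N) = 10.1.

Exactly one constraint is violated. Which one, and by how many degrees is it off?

Tangent(A1, MN) at M — off by 3.60°.

K = (0.00, 0.00) ✓; K.y = 0.00, G.y = 0.00 ✓; |KG| = 16.60 ✓; ∠(UG, GK) = 90.00° ✓; |UG| = 7.400 ✓; bearing(U→M) − bearing(U→G) = 88.00° ✓; |UM| = 7.400 ✓; ∠(UM, MN) = 86.40° ✗; |MN| = 10.10 ✓.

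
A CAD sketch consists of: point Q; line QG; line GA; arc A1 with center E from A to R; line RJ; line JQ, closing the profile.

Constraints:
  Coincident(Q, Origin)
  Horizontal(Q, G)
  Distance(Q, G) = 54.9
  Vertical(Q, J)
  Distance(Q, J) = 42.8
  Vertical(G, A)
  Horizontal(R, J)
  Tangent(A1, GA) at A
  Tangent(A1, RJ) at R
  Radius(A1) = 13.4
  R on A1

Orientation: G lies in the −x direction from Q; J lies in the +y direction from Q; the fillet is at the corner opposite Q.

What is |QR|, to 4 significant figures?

59.62

The virtual corner opposite Q is at (-54.90, 42.80). A1 meets GA tangentially, so EA is at right angles to GA and tangency of A1 to RJ means the radius ER is perpendicular to RJ, with radius 13.4, so the center E sits 13.4 in from both sides at E = (-41.50, 29.40). That places the tangent points at A = (-54.90, 29.40) on GA and R = (-41.50, 42.80) on RJ. Then |QR| = |R − Q| = 59.62.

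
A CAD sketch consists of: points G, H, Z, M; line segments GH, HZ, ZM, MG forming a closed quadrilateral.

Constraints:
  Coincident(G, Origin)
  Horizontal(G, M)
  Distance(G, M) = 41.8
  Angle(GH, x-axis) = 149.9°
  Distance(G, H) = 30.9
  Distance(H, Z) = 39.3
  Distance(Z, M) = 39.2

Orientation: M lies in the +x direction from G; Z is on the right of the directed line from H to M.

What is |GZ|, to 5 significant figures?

10.052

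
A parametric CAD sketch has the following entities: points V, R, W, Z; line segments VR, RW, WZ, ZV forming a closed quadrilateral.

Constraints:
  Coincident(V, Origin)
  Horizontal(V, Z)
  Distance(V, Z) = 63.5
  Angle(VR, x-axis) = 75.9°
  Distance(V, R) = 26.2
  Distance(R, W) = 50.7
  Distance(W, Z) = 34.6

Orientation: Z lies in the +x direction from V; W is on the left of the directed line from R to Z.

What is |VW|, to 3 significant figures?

65.8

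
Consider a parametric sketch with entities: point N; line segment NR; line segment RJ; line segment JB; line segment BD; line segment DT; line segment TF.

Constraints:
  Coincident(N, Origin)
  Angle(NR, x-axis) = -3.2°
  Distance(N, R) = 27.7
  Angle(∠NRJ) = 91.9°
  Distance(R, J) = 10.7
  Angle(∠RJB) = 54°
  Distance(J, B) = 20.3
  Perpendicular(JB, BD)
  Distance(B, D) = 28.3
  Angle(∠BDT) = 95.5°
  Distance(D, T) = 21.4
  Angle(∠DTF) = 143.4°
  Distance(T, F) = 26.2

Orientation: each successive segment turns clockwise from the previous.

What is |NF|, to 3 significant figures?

57.7

N is at the origin; NR runs at -3.2° with length 27.7, so R = (27.7, -1.55). ∠NRJ = 91.9° gives RJ at -91.3° from the x-axis; with |RJ| = 10.7, J = (27.4, -12.2). ∠RJB = 54.0° gives JB at 143° from the x-axis; with |JB| = 20.3, B = (11.3, 0.0581). JB ⟂ BD, so BD runs at 52.7°; with |BD| = 28.3, D = (28.4, 22.6). ∠BDT = 95.5° gives DT at -31.8° from the x-axis; with |DT| = 21.4, T = (46.6, 11.3). ∠DTF = 143.4° gives TF at -68.4° from the x-axis; with |TF| = 26.2, F = (56.2, -13.1). Then |NF| = |F − N| = 57.7.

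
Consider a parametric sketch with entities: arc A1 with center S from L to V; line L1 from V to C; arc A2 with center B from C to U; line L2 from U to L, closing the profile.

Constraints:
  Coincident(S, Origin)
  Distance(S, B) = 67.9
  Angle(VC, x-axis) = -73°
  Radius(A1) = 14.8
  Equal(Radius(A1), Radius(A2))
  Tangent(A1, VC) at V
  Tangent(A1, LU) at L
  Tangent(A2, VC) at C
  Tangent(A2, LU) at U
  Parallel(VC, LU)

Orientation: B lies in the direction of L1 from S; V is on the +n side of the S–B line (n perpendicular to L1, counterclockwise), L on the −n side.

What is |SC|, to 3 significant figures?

69.5

The slot axis is L1's direction at -73.0°, so u = (cos -73.0°, sin -73.0°) = (0.292, -0.956) and n = (−sin -73.0°, cos -73.0°) = (0.956, 0.292). S is at the origin and B lies 67.9 along u from S, so B = 67.9·u = (19.9, -64.9). Tangency of A1 to both parallel lines with radius 14.8 puts V and L at S ± 14.8·n: V = (14.2, 4.33), L = (-14.2, -4.33). Equal radii place C and U the same way about B: C = B + 14.8·n = (34.0, -60.6), U = B − 14.8·n = (5.70, -69.3). Then |SC| = |C − S| = 69.5.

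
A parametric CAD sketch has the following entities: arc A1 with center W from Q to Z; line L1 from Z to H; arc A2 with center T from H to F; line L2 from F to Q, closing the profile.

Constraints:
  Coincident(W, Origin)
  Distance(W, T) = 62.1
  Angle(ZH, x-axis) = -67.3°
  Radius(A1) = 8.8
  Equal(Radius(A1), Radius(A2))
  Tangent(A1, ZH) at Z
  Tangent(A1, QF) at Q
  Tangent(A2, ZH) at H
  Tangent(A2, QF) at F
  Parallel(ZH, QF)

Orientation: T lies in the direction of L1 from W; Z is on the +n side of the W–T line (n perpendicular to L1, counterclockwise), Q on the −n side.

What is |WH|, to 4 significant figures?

62.72

Tangency of A1 to both parallel lines with radius 8.8 puts Z and Q at W ± 8.8·n: Z = (8.118, 3.396), Q = (-8.118, -3.396). Equal radii place H and F the same way about T: H = T + 8.8·n = (32.08, -53.89), F = T − 8.8·n = (15.85, -60.69). Then |WH| = |H − W| = 62.72.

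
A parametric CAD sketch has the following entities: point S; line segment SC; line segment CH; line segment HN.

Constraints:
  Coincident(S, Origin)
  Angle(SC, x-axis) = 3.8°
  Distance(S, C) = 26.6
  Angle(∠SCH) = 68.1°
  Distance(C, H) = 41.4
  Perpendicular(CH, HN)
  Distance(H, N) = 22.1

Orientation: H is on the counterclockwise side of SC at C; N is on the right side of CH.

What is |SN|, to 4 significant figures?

56.39

S is at the origin; SC runs at 3.8° with length 26.6, so C = 26.6·(cos 3.8°, sin 3.8°) = (26.54, 1.763). ∠SCH = 68.1°, so CH runs at 3.8° + (180° − 68.1°) = 115.7° from the x-axis; with |CH| = 41.4, H = C + 41.4·(cos 115.7°, sin 115.7°) = (8.588, 39.07). CH ⟂ HN; with |HN| = 22.1 on the right of CH, N = H + 22.1·(0.9011, 0.4337) = (28.50, 48.65). Then |SN| = |N − S| = 56.39.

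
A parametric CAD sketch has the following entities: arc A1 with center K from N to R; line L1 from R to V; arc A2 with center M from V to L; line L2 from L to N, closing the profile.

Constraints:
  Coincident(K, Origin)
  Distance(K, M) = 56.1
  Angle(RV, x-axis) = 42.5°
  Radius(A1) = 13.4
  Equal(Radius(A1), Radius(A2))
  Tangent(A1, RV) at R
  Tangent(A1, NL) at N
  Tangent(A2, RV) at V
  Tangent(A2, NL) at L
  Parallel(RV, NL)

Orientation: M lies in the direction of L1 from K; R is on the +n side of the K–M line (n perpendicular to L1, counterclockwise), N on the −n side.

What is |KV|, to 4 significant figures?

57.68

The slot axis is L1's direction at 42.5°, so u = (cos 42.5°, sin 42.5°) = (0.7373, 0.6756) and n = (−sin 42.5°, cos 42.5°) = (-0.6756, 0.7373). K is at the origin and M lies 56.1 along u from K, so M = 56.1·u = (41.36, 37.90). Tangency of A1 to both parallel lines with radius 13.4 puts R and N at K ± 13.4·n: R = (-9.053, 9.880), N = (9.053, -9.880). Equal radii place V and L the same way about M: V = M + 13.4·n = (32.31, 47.78), L = M − 13.4·n = (50.41, 28.02). Then |KV| = |V − K| = 57.68.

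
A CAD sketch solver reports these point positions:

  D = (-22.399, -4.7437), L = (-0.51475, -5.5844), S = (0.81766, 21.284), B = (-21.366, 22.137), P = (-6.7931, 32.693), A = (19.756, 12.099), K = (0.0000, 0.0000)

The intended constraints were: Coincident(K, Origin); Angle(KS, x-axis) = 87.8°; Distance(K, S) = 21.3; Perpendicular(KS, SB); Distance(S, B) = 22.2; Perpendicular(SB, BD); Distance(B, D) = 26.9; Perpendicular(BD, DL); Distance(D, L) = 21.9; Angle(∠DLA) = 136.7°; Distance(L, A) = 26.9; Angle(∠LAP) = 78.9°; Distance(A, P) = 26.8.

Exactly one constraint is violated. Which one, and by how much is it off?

Distance(A, P) = 26.8 — off by 6.80.

K = (0.00, 0.00) ✓; KS at 87.80° ✓; |KS| = 21.30 ✓; ∠(KS, SB) = 90.00° ✓; |SB| = 22.20 ✓; ∠(SB, BD) = 90.00° ✓; |BD| = 26.90 ✓; ∠(BD, DL) = 90.00° ✓; |DL| = 21.90 ✓; ∠DLA = 136.7° ✓; |LA| = 26.90 ✓; ∠LAP = 78.90° ✓; |AP| = 33.60 ✗.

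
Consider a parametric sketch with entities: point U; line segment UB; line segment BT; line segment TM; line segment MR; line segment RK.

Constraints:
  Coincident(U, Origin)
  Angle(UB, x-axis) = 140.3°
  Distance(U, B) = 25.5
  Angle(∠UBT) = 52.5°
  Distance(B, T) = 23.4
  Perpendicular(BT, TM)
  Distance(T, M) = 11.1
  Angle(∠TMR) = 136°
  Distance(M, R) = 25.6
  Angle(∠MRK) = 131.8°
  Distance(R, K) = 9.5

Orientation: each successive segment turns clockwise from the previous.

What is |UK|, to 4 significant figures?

21.35

U is at the origin; UB runs at 140.3° with length 25.5, so B = (-19.62, 16.29). ∠UBT = 52.5° gives BT at 12.80° from the x-axis; with |BT| = 23.4, T = (3.199, 21.47). BT ⟂ TM, so TM runs at -77.20°; with |TM| = 11.1, M = (5.658, 10.65). ∠TMR = 136.0° gives MR at -121.2° from the x-axis; with |MR| = 25.6, R = (-7.603, -11.25). ∠MRK = 131.8° gives RK at -169.4° from the x-axis; with |RK| = 9.5, K = (-16.94, -13.00). Then |UK| = |K − U| = 21.35.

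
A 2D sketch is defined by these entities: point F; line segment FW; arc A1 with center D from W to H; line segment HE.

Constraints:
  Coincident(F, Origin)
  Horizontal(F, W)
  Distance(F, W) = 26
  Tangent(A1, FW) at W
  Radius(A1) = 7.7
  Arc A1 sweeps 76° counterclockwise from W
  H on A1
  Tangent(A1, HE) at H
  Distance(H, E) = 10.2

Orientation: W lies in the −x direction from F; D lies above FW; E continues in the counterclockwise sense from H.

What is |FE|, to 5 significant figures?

22.484

F is at the origin; F and W share the same y with |FW| = 26.0 and W on the −x side, so W = (-26.000, 0.0000). The tangent condition forces DW to be normal to FW, so D = W + (0, 7.7) = (-26.000, 7.7000). On A1, W sits at bearing -90° from D; a 76° counterclockwise sweep puts H at bearing -14°, so H = D + 7.7·(cos -14°, sin -14°) = (-18.529, 5.8372). Tangency of A1 to HE means the radius DH is perpendicular to HE, so HE runs along (−sin -14°, cos -14°); with |HE| = 10.2, E = (-16.061, 15.734). Then |FE| = |E − F| = 22.484.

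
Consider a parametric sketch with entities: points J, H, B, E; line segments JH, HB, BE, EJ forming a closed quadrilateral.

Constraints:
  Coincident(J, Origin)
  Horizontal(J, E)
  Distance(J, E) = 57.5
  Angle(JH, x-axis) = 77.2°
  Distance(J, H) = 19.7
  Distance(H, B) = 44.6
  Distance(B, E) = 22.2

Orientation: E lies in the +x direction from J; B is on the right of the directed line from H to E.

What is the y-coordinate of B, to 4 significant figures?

-10.28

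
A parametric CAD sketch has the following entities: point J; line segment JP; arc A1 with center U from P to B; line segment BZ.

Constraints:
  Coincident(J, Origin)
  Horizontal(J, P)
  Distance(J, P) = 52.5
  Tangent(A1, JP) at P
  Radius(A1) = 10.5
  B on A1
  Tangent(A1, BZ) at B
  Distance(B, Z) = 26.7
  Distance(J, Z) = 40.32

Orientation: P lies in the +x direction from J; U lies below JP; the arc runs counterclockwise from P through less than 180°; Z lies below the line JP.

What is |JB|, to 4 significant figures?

43.88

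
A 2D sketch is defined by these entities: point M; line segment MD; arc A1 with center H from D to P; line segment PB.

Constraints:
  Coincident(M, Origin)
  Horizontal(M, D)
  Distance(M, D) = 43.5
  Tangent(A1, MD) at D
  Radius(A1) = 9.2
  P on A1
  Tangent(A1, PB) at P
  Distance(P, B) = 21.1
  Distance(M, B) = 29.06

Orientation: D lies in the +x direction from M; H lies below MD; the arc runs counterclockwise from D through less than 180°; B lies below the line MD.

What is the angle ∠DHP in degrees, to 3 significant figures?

47.3°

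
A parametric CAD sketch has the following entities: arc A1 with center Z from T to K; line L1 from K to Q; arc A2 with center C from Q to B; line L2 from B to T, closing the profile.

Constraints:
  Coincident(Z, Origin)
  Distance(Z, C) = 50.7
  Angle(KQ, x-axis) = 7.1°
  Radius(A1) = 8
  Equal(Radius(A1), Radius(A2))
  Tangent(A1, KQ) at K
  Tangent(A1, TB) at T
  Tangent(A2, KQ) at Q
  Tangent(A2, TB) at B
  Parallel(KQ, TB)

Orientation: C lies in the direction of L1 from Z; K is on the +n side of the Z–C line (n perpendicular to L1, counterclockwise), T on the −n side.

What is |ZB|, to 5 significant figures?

51.327

The slot axis is L1's direction at 7.1°, so u = (cos 7.1°, sin 7.1°) = (0.99233, 0.12360) and n = (−sin 7.1°, cos 7.1°) = (-0.12360, 0.99233). Z is at the origin and C lies 50.7 along u from Z, so C = 50.7·u = (50.311, 6.2666). Tangency of A1 to both parallel lines with radius 8.0 puts K and T at Z ± 8.0·n: K = (-0.98881, 7.9387), T = (0.98881, -7.9387). Equal radii place Q and B the same way about C: Q = C + 8.0·n = (49.322, 14.205), B = C − 8.0·n = (51.300, -1.6721). Then |ZB| = |B − Z| = 51.327.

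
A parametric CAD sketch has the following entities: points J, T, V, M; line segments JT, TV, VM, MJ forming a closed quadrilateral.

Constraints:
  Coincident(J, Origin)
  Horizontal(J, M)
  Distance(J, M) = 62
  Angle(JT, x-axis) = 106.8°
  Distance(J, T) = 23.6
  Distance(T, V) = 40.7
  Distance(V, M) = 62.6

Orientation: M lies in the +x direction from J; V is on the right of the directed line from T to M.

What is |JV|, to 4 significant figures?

17.28

J is at the origin; J and M share the same y with |JM| = 62.0 and M in +x, so M = (62.0, 0). JT runs at 106.8° with |JT| = 23.6, so T = (-6.821, 22.59). V is determined by |TV| = 40.7 and |VM| = 62.6 together: it lies at the intersection of circle(T, 40.7) and circle(M, 62.6). With |TM| = 72.43, the foot of the radical line on TM is 20.60 from T and the perpendicular offset is √(40.7² − 20.60²) = 35.10. Taking the right-of-TM solution: V = (1.804, -17.18).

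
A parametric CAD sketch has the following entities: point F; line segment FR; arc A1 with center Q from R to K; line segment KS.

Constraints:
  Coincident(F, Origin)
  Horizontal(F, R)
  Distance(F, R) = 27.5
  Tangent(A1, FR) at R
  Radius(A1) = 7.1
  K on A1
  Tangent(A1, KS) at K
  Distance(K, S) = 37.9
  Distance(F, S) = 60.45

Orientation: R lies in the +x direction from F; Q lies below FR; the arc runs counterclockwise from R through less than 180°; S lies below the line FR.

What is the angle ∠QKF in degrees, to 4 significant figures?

118.3°

Checks: |QK| = 7.100 ✓; ∠(QK, KS) = 90.00° ✓; |KS| = 37.90 ✓; |FS| = 60.45 ✓.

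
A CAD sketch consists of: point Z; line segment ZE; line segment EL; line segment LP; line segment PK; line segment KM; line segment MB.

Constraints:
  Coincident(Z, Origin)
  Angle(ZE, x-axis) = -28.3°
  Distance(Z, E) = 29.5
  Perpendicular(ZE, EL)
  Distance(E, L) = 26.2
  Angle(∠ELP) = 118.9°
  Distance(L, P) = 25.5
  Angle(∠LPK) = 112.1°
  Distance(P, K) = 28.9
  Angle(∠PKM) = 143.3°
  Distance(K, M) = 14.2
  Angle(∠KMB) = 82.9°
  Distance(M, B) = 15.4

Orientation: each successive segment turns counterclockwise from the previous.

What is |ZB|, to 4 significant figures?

5.825

∠PKM = 143.3° gives KM at -132.6° from the x-axis; with |KM| = 14.2, M = (-13.43, 14.70). ∠KMB = 82.9° gives MB at -35.50° from the x-axis; with |MB| = 15.4, B = (-0.8901, 5.756). Then |ZB| = |B − Z| = 5.825.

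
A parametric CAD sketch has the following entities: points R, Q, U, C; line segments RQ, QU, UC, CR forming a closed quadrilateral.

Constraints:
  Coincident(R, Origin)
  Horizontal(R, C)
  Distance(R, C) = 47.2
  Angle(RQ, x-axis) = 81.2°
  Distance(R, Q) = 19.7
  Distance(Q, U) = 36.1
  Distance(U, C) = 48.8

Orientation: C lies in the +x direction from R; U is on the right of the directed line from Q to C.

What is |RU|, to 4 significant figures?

16.64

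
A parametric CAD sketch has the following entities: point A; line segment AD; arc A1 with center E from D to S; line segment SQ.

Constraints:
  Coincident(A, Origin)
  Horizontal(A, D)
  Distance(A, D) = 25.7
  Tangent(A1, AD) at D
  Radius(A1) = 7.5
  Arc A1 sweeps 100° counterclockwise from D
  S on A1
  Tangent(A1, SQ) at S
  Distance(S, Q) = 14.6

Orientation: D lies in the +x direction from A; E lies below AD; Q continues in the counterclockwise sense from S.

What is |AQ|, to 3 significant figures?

31.2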